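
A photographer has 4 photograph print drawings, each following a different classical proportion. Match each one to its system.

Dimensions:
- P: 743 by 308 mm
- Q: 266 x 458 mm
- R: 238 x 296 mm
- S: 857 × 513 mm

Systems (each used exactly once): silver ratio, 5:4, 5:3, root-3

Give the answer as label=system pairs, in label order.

P = 743/308 ≈ 2.412 → silver ratio (2.414)
Q = 458/266 ≈ 1.722 → root-3 (1.732)
R = 296/238 ≈ 1.244 → 5:4 (1.250)
S = 857/513 ≈ 1.671 → 5:3 (1.667)

P=silver ratio, Q=root-3, R=5:4, S=5:3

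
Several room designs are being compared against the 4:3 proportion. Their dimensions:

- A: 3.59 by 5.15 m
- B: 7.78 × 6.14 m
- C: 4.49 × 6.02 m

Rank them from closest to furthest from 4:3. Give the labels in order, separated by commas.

A: 5.15/3.59 ≈ 1.435 → |1.435 − 1.333| = 0.102
B: 7.78/6.14 ≈ 1.267 → |1.267 − 1.333| = 0.066
C: 6.02/4.49 ≈ 1.341 → |1.341 − 1.333| = 0.008

C, B, A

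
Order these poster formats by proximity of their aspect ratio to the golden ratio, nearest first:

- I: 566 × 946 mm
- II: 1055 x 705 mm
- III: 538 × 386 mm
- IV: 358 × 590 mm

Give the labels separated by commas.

I: 946/566 ≈ 1.671 → |1.671 − 1.618| = 0.053
II: 1055/705 ≈ 1.496 → |1.496 − 1.618| = 0.122
III: 538/386 ≈ 1.394 → |1.394 − 1.618| = 0.224
IV: 590/358 ≈ 1.648 → |1.648 − 1.618| = 0.030

IV, I, II, III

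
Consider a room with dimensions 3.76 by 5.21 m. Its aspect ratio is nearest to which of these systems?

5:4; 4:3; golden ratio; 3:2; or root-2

root-2

5.21/3.76 ≈ 1.386. Nearest candidates are root-2 (1.414, off by 0.028) and 4:3 (1.333, off by 0.053).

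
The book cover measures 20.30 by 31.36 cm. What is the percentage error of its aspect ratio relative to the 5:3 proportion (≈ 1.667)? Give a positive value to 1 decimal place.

7.3%

Ratio = 31.36 / 20.30 ≈ 1.5448.
Ideal 5:3 ≈ 1.6667. |1.5448 − 1.6667| / 1.6667 ≈ 7.31% → 7.3%.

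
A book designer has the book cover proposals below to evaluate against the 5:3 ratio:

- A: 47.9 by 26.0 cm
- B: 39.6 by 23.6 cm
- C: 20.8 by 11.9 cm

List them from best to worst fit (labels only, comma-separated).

B, C, A

Ratios: A = 47.9 / 26.0 ≈ 1.842; B = 39.6 / 23.6 ≈ 1.678; C = 20.8 / 11.9 ≈ 1.748.
|Δ from 1.667|: A 0.175; B 0.011; C 0.081.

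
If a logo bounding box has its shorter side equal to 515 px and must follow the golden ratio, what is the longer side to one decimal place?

833.3 px

golden ratio ≈ 1.61803.
Longer side = 515 × 1.61803 ≈ 833.285 → 833.3 px.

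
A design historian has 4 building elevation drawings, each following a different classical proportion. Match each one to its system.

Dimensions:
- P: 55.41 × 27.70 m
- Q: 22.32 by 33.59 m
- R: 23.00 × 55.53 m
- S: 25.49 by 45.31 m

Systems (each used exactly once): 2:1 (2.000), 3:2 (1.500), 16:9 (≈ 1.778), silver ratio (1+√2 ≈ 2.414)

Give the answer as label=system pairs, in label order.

P=2:1, Q=3:2, R=silver ratio, S=16:9

P = 55.41/27.70 ≈ 2.000 → 2:1 (2.000)
Q = 33.59/22.32 ≈ 1.505 → 3:2 (1.500)
R = 55.53/23.00 ≈ 2.414 → silver ratio (2.414)
S = 45.31/25.49 ≈ 1.778 → 16:9 (1.778)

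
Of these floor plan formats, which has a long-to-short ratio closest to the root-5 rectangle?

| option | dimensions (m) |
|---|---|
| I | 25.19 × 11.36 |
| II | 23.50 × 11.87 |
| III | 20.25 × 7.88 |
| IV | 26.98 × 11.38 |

Ratios (long/short): I ≈ 2.217; II ≈ 1.980; III ≈ 2.570; IV ≈ 2.371.
root-5 ≈ 2.236; option I is nearest (Δ 0.019).

I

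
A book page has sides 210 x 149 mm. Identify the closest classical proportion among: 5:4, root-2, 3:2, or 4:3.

210/149 ≈ 1.409. Nearest candidates are root-2 (1.414, off by 0.005) and 4:3 (1.333, off by 0.076).

root-2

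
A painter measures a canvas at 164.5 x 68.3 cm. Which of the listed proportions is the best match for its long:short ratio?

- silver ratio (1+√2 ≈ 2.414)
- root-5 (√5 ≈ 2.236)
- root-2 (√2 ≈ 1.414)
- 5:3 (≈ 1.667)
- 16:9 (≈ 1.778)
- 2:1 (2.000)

164.5/68.3 ≈ 2.408. Nearest candidates are silver ratio (2.414, off by 0.006) and root-5 (2.236, off by 0.172).

silver ratio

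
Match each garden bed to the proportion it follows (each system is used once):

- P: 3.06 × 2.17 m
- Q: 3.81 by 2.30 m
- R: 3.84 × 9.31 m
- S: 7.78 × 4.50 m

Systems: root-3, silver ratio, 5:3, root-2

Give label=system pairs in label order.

P=root-2, Q=5:3, R=silver ratio, S=root-3

P = 3.06/2.17 ≈ 1.410 → root-2 (1.414)
Q = 3.81/2.30 ≈ 1.657 → 5:3 (1.667)
R = 9.31/3.84 ≈ 2.424 → silver ratio (2.414)
S = 7.78/4.50 ≈ 1.729 → root-3 (1.732)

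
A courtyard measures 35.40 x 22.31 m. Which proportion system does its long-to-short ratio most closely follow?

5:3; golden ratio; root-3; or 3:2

golden ratio

Ratio = 35.40 / 22.31 ≈ 1.587.
Distances: 5:3 1.667 (Δ 0.080); golden ratio 1.618 (Δ 0.031); root-3 1.732 (Δ 0.145); 3:2 1.500 (Δ 0.087).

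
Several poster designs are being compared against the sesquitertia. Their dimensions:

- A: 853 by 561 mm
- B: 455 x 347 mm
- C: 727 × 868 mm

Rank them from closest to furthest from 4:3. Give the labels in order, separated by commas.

B, C, A

A: 853/561 ≈ 1.520 → |1.520 − 1.333| = 0.187
B: 455/347 ≈ 1.311 → |1.311 − 1.333| = 0.022
C: 868/727 ≈ 1.194 → |1.194 − 1.333| = 0.139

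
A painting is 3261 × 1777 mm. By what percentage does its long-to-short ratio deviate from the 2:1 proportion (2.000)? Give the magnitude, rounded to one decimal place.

8.2%

Ratio = 3261 / 1777 ≈ 1.8351.
Ideal 2:1 = 2.0000. |1.8351 − 2.0000| / 2.0000 ≈ 8.25% → 8.2%.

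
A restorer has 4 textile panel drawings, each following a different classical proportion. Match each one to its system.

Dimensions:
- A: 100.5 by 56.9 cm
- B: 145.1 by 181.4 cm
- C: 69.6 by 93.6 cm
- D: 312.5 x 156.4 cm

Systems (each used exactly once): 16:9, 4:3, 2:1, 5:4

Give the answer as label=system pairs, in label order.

Ratios: A ≈ 1.766; B ≈ 1.250; C ≈ 1.345; D ≈ 1.998.
Targets: 16:9 ≈ 1.778; 4:3 ≈ 1.333; 2:1 ≈ 2.000; 5:4 ≈ 1.250.

A=16:9, B=5:4, C=4:3, D=2:1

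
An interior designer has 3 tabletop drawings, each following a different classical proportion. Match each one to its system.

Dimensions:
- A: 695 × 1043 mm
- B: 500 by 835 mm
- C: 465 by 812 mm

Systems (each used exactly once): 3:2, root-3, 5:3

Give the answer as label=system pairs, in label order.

A=3:2, B=5:3, C=root-3

Ratios: A ≈ 1.501; B ≈ 1.670; C ≈ 1.746.
Targets: 3:2 ≈ 1.500; root-3 ≈ 1.732; 5:3 ≈ 1.667.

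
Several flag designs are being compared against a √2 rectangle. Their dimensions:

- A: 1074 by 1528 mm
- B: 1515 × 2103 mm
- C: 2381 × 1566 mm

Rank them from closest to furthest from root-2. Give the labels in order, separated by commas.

A: 1528/1074 ≈ 1.423 → |1.423 − 1.414| = 0.009
B: 2103/1515 ≈ 1.388 → |1.388 − 1.414| = 0.026
C: 2381/1566 ≈ 1.520 → |1.520 − 1.414| = 0.106

A, B, C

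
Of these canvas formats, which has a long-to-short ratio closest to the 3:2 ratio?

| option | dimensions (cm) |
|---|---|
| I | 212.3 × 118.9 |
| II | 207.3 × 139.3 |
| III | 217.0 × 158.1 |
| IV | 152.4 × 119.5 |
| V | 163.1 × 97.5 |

II

Ratios (long/short): I ≈ 1.786; II ≈ 1.488; III ≈ 1.373; IV ≈ 1.275; V ≈ 1.673.
3:2 ≈ 1.500; option II is nearest (Δ 0.012).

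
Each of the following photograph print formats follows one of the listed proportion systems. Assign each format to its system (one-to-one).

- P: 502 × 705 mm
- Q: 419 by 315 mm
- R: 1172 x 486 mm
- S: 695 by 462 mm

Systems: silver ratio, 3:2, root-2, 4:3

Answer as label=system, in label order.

Ratios: P ≈ 1.404; Q ≈ 1.330; R ≈ 2.412; S ≈ 1.504.
Targets: silver ratio ≈ 2.414; 3:2 ≈ 1.500; root-2 ≈ 1.414; 4:3 ≈ 1.333.

P=root-2, Q=4:3, R=silver ratio, S=3:2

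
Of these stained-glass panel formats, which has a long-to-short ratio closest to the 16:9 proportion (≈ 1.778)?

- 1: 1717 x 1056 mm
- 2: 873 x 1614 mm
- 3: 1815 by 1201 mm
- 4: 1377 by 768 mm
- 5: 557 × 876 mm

Ratios (long/short): 1 ≈ 1.626; 2 ≈ 1.849; 3 ≈ 1.511; 4 ≈ 1.793; 5 ≈ 1.573.
16:9 ≈ 1.778; option 4 is nearest (Δ 0.015).

4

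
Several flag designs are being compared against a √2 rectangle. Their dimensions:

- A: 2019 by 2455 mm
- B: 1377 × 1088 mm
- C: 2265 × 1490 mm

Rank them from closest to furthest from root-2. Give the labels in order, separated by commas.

C, B, A

A: 2455/2019 ≈ 1.216 → |1.216 − 1.414| = 0.198
B: 1377/1088 ≈ 1.266 → |1.266 − 1.414| = 0.148
C: 2265/1490 ≈ 1.520 → |1.520 − 1.414| = 0.106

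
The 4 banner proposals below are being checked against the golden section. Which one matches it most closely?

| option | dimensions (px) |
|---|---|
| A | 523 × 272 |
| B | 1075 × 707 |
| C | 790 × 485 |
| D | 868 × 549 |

Target golden ratio ≈ 1.618.
A: 1.923 (Δ0.305)  B: 1.521 (Δ0.097)  C: 1.629 (Δ0.011)  D: 1.581 (Δ0.037)

C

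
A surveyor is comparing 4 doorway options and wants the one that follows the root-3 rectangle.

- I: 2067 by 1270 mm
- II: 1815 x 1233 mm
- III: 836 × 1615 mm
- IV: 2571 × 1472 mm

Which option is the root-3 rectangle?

IV

Ratios (long/short): I ≈ 1.628; II ≈ 1.472; III ≈ 1.932; IV ≈ 1.747.
root-3 ≈ 1.732; option IV is nearest (Δ 0.015).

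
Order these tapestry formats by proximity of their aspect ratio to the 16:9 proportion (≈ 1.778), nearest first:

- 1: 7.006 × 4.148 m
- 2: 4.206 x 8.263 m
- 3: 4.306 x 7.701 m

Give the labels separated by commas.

3, 1, 2

1: 7.006/4.148 ≈ 1.689 → |1.689 − 1.778| = 0.089
2: 8.263/4.206 ≈ 1.965 → |1.965 − 1.778| = 0.187
3: 7.701/4.306 ≈ 1.788 → |1.788 − 1.778| = 0.010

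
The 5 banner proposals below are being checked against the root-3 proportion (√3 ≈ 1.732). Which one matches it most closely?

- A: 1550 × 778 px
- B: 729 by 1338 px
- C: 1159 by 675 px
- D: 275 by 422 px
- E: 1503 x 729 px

C

Target root-3 ≈ 1.732.
A: 1.992 (Δ0.260)  B: 1.835 (Δ0.103)  C: 1.717 (Δ0.015)  D: 1.535 (Δ0.197)  E: 2.062 (Δ0.330)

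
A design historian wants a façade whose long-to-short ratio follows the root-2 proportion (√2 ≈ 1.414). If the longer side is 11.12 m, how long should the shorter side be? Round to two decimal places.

root-2 ≈ 1.41421.
Shorter side = 11.12 ÷ 1.41421 ≈ 7.8630 → 7.86 m.

7.86 m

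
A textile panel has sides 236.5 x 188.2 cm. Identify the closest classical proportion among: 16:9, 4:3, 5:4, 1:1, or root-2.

236.5/188.2 ≈ 1.257. Nearest candidates are 5:4 (1.250, off by 0.007) and 4:3 (1.333, off by 0.076).

5:4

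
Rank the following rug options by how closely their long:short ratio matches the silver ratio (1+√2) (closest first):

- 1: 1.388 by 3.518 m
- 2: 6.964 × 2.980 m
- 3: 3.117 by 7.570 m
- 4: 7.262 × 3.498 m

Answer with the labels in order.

3, 2, 1, 4

Ratios: 1 = 3.518 / 1.388 ≈ 2.535; 2 = 6.964 / 2.980 ≈ 2.337; 3 = 7.570 / 3.117 ≈ 2.429; 4 = 7.262 / 3.498 ≈ 2.076.
|Δ from 2.414|: 1 0.121; 2 0.077; 3 0.015; 4 0.338.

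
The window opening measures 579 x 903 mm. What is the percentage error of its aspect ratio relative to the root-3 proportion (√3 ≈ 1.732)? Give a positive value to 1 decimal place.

10.0%

Ratio = 903 / 579 ≈ 1.5596.
Ideal root-3 ≈ 1.7321. |1.5596 − 1.7321| / 1.7321 ≈ 9.96% → 10.0%.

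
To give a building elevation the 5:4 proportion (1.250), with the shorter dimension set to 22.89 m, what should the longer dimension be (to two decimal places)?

28.61 m

5:4 = 1.25000.
Longer side = 22.89 × 1.25000 ≈ 28.6125 → 28.61 m.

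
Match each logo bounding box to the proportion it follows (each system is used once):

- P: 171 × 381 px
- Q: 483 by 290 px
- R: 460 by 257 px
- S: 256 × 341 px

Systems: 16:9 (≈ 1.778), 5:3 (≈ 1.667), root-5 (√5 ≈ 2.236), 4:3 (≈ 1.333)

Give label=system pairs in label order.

P = 381/171 ≈ 2.228 → root-5 (2.236)
Q = 483/290 ≈ 1.666 → 5:3 (1.667)
R = 460/257 ≈ 1.790 → 16:9 (1.778)
S = 341/256 ≈ 1.332 → 4:3 (1.333)

P=root-5, Q=5:3, R=16:9, S=4:3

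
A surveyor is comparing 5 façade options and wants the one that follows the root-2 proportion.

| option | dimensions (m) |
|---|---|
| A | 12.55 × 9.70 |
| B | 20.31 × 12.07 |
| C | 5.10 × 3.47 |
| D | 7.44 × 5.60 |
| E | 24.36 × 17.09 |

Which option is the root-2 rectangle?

Target root-2 ≈ 1.414.
A: 1.294 (Δ0.120)  B: 1.683 (Δ0.269)  C: 1.470 (Δ0.056)  D: 1.329 (Δ0.085)  E: 1.425 (Δ0.011)

E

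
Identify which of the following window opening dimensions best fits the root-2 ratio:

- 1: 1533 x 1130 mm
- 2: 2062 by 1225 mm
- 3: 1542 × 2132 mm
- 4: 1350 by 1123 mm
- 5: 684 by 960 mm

Ratios (long/short): 1 ≈ 1.357; 2 ≈ 1.683; 3 ≈ 1.383; 4 ≈ 1.202; 5 ≈ 1.404.
root-2 ≈ 1.414; option 5 is nearest (Δ 0.010).

5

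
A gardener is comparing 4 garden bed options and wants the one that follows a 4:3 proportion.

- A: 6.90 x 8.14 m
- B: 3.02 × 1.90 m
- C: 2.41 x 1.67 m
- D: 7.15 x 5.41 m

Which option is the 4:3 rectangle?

Ratios (long/short): A ≈ 1.180; B ≈ 1.589; C ≈ 1.443; D ≈ 1.322.
4:3 ≈ 1.333; option D is nearest (Δ 0.011).

D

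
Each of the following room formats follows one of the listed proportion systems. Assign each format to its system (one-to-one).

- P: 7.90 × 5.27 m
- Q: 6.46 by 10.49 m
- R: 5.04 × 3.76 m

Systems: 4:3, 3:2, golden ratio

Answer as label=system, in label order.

P=3:2, Q=golden ratio, R=4:3

Ratios: P ≈ 1.499; Q ≈ 1.624; R ≈ 1.340.
Targets: 4:3 ≈ 1.333; 3:2 ≈ 1.500; golden ratio ≈ 1.618.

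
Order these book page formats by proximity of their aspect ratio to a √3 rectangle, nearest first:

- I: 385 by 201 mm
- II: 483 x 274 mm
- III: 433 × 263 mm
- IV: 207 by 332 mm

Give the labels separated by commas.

II, III, IV, I

Ratios: I = 385 / 201 ≈ 1.915; II = 483 / 274 ≈ 1.763; III = 433 / 263 ≈ 1.646; IV = 332 / 207 ≈ 1.604.
|Δ from 1.732|: I 0.183; II 0.031; III 0.086; IV 0.128.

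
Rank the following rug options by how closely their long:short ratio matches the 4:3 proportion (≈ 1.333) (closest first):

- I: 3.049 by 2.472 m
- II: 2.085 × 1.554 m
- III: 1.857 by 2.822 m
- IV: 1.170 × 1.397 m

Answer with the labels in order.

II, I, IV, III

Ratios: I = 3.049 / 2.472 ≈ 1.233; II = 2.085 / 1.554 ≈ 1.342; III = 2.822 / 1.857 ≈ 1.520; IV = 1.397 / 1.170 ≈ 1.194.
|Δ from 1.333|: I 0.100; II 0.009; III 0.187; IV 0.139.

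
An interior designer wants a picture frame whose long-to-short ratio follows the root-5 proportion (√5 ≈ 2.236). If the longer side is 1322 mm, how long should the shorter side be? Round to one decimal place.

root-5 ≈ 2.23607.
Shorter side = 1322 ÷ 2.23607 ≈ 591.216 → 591.2 mm.

591.2 mm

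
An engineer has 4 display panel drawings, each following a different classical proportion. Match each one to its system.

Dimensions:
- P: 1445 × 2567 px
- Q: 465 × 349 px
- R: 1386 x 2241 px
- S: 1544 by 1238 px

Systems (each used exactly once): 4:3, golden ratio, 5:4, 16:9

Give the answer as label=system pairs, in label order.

Ratios: P ≈ 1.776; Q ≈ 1.332; R ≈ 1.617; S ≈ 1.247.
Targets: 4:3 ≈ 1.333; golden ratio ≈ 1.618; 5:4 ≈ 1.250; 16:9 ≈ 1.778.

P=16:9, Q=4:3, R=golden ratio, S=5:4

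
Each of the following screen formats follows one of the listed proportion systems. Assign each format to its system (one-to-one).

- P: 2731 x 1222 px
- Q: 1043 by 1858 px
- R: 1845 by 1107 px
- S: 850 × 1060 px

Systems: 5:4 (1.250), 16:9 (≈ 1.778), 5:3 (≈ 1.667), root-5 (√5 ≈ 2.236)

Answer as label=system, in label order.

P = 2731/1222 ≈ 2.235 → root-5 (2.236)
Q = 1858/1043 ≈ 1.781 → 16:9 (1.778)
R = 1845/1107 ≈ 1.667 → 5:3 (1.667)
S = 1060/850 ≈ 1.247 → 5:4 (1.250)

P=root-5, Q=16:9, R=5:3, S=5:4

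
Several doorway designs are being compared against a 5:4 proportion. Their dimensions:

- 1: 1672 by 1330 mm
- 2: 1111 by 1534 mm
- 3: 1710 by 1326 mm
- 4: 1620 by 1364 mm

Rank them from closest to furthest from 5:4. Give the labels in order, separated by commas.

1: 1672/1330 ≈ 1.257 → |1.257 − 1.250| = 0.007
2: 1534/1111 ≈ 1.381 → |1.381 − 1.250| = 0.131
3: 1710/1326 ≈ 1.290 → |1.290 − 1.250| = 0.040
4: 1620/1364 ≈ 1.188 → |1.188 − 1.250| = 0.062

1, 3, 4, 2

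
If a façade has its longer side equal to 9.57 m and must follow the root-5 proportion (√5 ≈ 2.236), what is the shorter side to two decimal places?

root-5 ≈ 2.23607.
Shorter side = 9.57 ÷ 2.23607 ≈ 4.2798 → 4.28 m.

4.28 m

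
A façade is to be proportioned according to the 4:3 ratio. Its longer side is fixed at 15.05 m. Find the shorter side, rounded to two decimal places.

4:3 ≈ 1.33333.
Shorter side = 15.05 ÷ 1.33333 ≈ 11.2875 → 11.29 m.

11.29 m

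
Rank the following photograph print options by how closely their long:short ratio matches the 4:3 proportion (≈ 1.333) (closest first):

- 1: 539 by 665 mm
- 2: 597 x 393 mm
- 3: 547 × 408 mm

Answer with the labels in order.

3, 1, 2

1: 665/539 ≈ 1.234 → |1.234 − 1.333| = 0.099
2: 597/393 ≈ 1.519 → |1.519 − 1.333| = 0.186
3: 547/408 ≈ 1.341 → |1.341 − 1.333| = 0.008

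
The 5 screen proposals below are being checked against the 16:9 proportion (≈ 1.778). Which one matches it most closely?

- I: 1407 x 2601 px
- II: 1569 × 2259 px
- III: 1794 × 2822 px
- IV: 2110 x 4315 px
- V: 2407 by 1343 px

Ratios (long/short): I ≈ 1.849; II ≈ 1.440; III ≈ 1.573; IV ≈ 2.045; V ≈ 1.792.
16:9 ≈ 1.778; option V is nearest (Δ 0.014).

V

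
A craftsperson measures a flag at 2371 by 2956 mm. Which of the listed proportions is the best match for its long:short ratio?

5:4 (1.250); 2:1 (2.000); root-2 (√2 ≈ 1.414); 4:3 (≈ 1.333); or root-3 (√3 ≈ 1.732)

5:4

2956/2371 ≈ 1.247. Nearest candidates are 5:4 (1.250, off by 0.003) and 4:3 (1.333, off by 0.086).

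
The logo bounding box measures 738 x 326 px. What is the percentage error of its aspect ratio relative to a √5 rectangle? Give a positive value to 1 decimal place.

1.2%

Ratio = 738 / 326 ≈ 2.2638.
Ideal root-5 ≈ 2.2361. |2.2638 − 2.2361| / 2.2361 ≈ 1.24% → 1.2%.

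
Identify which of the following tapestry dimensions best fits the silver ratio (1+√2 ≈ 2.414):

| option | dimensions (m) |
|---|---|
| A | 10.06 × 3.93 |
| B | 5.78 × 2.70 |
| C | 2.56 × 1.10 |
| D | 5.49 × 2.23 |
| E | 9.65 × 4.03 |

E

Target silver ratio ≈ 2.414.
A: 2.560 (Δ0.146)  B: 2.141 (Δ0.273)  C: 2.327 (Δ0.087)  D: 2.462 (Δ0.048)  E: 2.395 (Δ0.019)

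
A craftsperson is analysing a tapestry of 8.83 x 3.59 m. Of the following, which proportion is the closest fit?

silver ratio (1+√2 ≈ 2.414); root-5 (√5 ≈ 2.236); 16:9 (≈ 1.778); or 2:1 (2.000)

Ratio = 8.83 / 3.59 ≈ 2.460.
Distances: silver ratio 2.414 (Δ 0.046); root-5 2.236 (Δ 0.224); 16:9 1.778 (Δ 0.682); 2:1 2.000 (Δ 0.460).

silver ratio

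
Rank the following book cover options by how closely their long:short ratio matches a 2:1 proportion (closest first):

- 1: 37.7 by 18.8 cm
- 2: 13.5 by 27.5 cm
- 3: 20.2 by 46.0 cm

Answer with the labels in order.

1, 2, 3

Ratios: 1 = 37.7 / 18.8 ≈ 2.005; 2 = 27.5 / 13.5 ≈ 2.037; 3 = 46.0 / 20.2 ≈ 2.277.
|Δ from 2.000|: 1 0.005; 2 0.037; 3 0.277.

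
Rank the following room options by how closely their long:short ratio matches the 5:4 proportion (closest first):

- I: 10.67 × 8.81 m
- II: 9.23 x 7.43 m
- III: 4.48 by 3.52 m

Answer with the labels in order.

I: 10.67/8.81 ≈ 1.211 → |1.211 − 1.250| = 0.039
II: 9.23/7.43 ≈ 1.242 → |1.242 − 1.250| = 0.008
III: 4.48/3.52 ≈ 1.273 → |1.273 − 1.250| = 0.023

II, III, I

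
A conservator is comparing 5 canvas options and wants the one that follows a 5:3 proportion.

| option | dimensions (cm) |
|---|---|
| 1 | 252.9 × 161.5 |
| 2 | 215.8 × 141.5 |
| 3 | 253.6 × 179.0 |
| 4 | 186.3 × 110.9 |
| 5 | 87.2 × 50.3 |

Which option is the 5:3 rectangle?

4

Target 5:3 ≈ 1.667.
1: 1.566 (Δ0.101)  2: 1.525 (Δ0.142)  3: 1.417 (Δ0.250)  4: 1.680 (Δ0.013)  5: 1.734 (Δ0.067)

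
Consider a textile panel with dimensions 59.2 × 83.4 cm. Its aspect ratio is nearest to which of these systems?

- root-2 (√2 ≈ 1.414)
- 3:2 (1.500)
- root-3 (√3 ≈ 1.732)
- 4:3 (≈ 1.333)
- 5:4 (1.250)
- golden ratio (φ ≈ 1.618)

Ratio = 83.4 / 59.2 ≈ 1.409.
Distances: root-2 1.414 (Δ 0.005); 3:2 1.500 (Δ 0.091); root-3 1.732 (Δ 0.323); 4:3 1.333 (Δ 0.076); 5:4 1.250 (Δ 0.159); golden ratio 1.618 (Δ 0.209).

root-2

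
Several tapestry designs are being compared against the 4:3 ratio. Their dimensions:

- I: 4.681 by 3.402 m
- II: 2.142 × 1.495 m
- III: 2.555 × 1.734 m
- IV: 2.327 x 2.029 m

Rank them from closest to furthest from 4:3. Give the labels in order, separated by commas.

I, II, III, IV

I: 4.681/3.402 ≈ 1.376 → |1.376 − 1.333| = 0.043
II: 2.142/1.495 ≈ 1.433 → |1.433 − 1.333| = 0.100
III: 2.555/1.734 ≈ 1.473 → |1.473 − 1.333| = 0.140
IV: 2.327/2.029 ≈ 1.147 → |1.147 − 1.333| = 0.186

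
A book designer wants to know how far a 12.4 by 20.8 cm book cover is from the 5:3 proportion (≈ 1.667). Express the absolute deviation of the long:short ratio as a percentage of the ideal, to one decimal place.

Ratio = 20.8 / 12.4 ≈ 1.6774.
Ideal 5:3 ≈ 1.6667. |1.6774 − 1.6667| / 1.6667 ≈ 0.64% → 0.6%.

0.6%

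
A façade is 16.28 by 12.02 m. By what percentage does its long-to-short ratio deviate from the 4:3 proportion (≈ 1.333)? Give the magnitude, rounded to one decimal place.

Ratio = 16.28 / 12.02 ≈ 1.3544.
Ideal 4:3 ≈ 1.3333. |1.3544 − 1.3333| / 1.3333 ≈ 1.58% → 1.6%.

1.6%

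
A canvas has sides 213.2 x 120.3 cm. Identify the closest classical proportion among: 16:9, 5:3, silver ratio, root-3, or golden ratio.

16:9

213.2/120.3 ≈ 1.772. Nearest candidates are 16:9 (1.778, off by 0.006) and root-3 (1.732, off by 0.040).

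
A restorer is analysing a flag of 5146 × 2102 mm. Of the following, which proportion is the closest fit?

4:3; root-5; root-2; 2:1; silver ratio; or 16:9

5146/2102 ≈ 2.448. Nearest candidates are silver ratio (2.414, off by 0.034) and root-5 (2.236, off by 0.212).

silver ratio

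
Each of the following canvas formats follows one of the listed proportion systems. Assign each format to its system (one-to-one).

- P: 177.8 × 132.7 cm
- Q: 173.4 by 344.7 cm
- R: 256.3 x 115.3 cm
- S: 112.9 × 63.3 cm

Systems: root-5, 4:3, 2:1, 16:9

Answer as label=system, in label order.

P=4:3, Q=2:1, R=root-5, S=16:9

Ratios: P ≈ 1.340; Q ≈ 1.988; R ≈ 2.223; S ≈ 1.784.
Targets: root-5 ≈ 2.236; 4:3 ≈ 1.333; 2:1 ≈ 2.000; 16:9 ≈ 1.778.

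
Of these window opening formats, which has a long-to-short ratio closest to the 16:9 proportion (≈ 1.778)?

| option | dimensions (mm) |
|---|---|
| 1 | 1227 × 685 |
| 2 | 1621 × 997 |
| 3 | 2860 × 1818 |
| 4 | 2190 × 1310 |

Target 16:9 ≈ 1.778.
1: 1.791 (Δ0.013)  2: 1.626 (Δ0.152)  3: 1.573 (Δ0.205)  4: 1.672 (Δ0.106)

1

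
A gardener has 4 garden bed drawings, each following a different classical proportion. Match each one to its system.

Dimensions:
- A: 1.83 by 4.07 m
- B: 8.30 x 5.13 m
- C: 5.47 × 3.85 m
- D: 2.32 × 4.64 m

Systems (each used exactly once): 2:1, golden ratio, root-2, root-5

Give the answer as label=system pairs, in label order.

Ratios: A ≈ 2.224; B ≈ 1.618; C ≈ 1.421; D ≈ 2.000.
Targets: 2:1 ≈ 2.000; golden ratio ≈ 1.618; root-2 ≈ 1.414; root-5 ≈ 2.236.

A=root-5, B=golden ratio, C=root-2, D=2:1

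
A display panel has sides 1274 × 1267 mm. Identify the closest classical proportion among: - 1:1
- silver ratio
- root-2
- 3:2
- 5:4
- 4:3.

1274/1267 ≈ 1.006. Nearest candidates are 1:1 (1.000, off by 0.006) and 5:4 (1.250, off by 0.244).

1:1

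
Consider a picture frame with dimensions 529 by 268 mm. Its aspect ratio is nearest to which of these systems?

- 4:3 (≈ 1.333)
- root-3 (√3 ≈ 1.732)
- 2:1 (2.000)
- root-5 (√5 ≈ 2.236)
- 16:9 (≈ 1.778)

529/268 ≈ 1.974. Nearest candidates are 2:1 (2.000, off by 0.026) and 16:9 (1.778, off by 0.196).

2:1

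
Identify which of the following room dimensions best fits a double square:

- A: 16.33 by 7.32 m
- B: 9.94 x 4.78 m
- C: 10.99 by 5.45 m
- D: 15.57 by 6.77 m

Ratios (long/short): A ≈ 2.231; B ≈ 2.079; C ≈ 2.017; D ≈ 2.300.
2:1 ≈ 2.000; option C is nearest (Δ 0.017).

C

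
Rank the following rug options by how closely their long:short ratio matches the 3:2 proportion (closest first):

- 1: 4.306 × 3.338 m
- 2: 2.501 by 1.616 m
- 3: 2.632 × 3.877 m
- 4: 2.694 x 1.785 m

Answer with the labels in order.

4, 3, 2, 1

Ratios: 1 = 4.306 / 3.338 ≈ 1.290; 2 = 2.501 / 1.616 ≈ 1.548; 3 = 3.877 / 2.632 ≈ 1.473; 4 = 2.694 / 1.785 ≈ 1.509.
|Δ from 1.500|: 1 0.210; 2 0.048; 3 0.027; 4 0.009.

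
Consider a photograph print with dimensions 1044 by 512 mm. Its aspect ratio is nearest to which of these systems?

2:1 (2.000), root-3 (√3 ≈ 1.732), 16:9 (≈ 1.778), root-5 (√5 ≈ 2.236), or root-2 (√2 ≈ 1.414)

2:1

Ratio = 1044 / 512 ≈ 2.039.
Distances: 2:1 2.000 (Δ 0.039); root-3 1.732 (Δ 0.307); 16:9 1.778 (Δ 0.261); root-5 2.236 (Δ 0.197); root-2 1.414 (Δ 0.625).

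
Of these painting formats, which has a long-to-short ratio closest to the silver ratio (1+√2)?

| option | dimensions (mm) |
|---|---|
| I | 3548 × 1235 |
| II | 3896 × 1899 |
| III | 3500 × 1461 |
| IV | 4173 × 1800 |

III

Ratios (long/short): I ≈ 2.873; II ≈ 2.052; III ≈ 2.396; IV ≈ 2.318.
silver ratio ≈ 2.414; option III is nearest (Δ 0.018).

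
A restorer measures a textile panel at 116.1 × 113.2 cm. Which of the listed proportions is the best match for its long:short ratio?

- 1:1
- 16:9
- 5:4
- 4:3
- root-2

116.1/113.2 ≈ 1.026. Nearest candidates are 1:1 (1.000, off by 0.026) and 5:4 (1.250, off by 0.224).

1:1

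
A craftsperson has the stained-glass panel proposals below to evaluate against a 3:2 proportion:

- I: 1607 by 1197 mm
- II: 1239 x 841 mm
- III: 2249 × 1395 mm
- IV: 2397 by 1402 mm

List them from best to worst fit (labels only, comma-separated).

I: 1607/1197 ≈ 1.343 → |1.343 − 1.500| = 0.157
II: 1239/841 ≈ 1.473 → |1.473 − 1.500| = 0.027
III: 2249/1395 ≈ 1.612 → |1.612 − 1.500| = 0.112
IV: 2397/1402 ≈ 1.710 → |1.710 − 1.500| = 0.210

II, III, I, IV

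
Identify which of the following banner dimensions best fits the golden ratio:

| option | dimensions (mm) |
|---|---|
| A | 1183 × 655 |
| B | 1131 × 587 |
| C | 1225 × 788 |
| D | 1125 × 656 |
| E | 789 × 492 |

E

Target golden ratio ≈ 1.618.
A: 1.806 (Δ0.188)  B: 1.927 (Δ0.309)  C: 1.555 (Δ0.063)  D: 1.715 (Δ0.097)  E: 1.604 (Δ0.014)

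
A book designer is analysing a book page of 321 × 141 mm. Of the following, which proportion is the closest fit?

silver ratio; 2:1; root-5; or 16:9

Ratio = 321 / 141 ≈ 2.277.
Distances: silver ratio 2.414 (Δ 0.137); 2:1 2.000 (Δ 0.277); root-5 2.236 (Δ 0.041); 16:9 1.778 (Δ 0.499).

root-5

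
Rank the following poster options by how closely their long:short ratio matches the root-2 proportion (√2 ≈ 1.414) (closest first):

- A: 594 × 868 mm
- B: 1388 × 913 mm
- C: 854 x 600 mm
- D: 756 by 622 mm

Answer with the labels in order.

A: 868/594 ≈ 1.461 → |1.461 − 1.414| = 0.047
B: 1388/913 ≈ 1.520 → |1.520 − 1.414| = 0.106
C: 854/600 ≈ 1.423 → |1.423 − 1.414| = 0.009
D: 756/622 ≈ 1.215 → |1.215 − 1.414| = 0.199

C, A, B, D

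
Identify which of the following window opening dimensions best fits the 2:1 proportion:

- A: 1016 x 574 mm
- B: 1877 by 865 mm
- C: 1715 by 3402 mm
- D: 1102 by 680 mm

Ratios (long/short): A ≈ 1.770; B ≈ 2.170; C ≈ 1.984; D ≈ 1.621.
2:1 ≈ 2.000; option C is nearest (Δ 0.016).

C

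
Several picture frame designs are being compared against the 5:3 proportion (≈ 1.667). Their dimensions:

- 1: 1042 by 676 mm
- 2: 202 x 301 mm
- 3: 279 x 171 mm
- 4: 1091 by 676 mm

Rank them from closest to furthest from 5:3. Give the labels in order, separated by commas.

1: 1042/676 ≈ 1.541 → |1.541 − 1.667| = 0.126
2: 301/202 ≈ 1.490 → |1.490 − 1.667| = 0.177
3: 279/171 ≈ 1.632 → |1.632 − 1.667| = 0.035
4: 1091/676 ≈ 1.614 → |1.614 − 1.667| = 0.053

3, 4, 1, 2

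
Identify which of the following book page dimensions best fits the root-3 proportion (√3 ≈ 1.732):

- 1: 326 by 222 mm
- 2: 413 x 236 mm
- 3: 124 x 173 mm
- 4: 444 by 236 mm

Ratios (long/short): 1 ≈ 1.468; 2 ≈ 1.750; 3 ≈ 1.395; 4 ≈ 1.881.
root-3 ≈ 1.732; option 2 is nearest (Δ 0.018).

2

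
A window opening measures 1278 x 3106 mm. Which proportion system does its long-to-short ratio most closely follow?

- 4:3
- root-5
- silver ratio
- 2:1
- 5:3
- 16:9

silver ratio

Ratio = 3106 / 1278 ≈ 2.430.
Distances: 4:3 1.333 (Δ 1.097); root-5 2.236 (Δ 0.194); silver ratio 2.414 (Δ 0.016); 2:1 2.000 (Δ 0.430); 5:3 1.667 (Δ 0.763); 16:9 1.778 (Δ 0.652).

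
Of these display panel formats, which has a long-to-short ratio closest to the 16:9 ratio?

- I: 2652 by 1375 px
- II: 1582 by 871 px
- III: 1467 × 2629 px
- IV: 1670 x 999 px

Target 16:9 ≈ 1.778.
I: 1.929 (Δ0.151)  II: 1.816 (Δ0.038)  III: 1.792 (Δ0.014)  IV: 1.672 (Δ0.106)

III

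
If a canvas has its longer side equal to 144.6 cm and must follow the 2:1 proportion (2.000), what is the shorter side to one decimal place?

2:1 = 2.00000.
Shorter side = 144.6 ÷ 2.00000 ≈ 72.300 → 72.3 cm.

72.3 cm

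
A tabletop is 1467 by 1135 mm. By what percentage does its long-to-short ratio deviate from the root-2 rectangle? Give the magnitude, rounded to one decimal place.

8.6%

Ratio = 1467 / 1135 ≈ 1.2925.
Ideal root-2 ≈ 1.4142. |1.2925 − 1.4142| / 1.4142 ≈ 8.61% → 8.6%.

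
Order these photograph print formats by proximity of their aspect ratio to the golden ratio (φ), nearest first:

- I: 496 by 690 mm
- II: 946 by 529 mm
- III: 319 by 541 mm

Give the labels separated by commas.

III, II, I

I: 690/496 ≈ 1.391 → |1.391 − 1.618| = 0.227
II: 946/529 ≈ 1.788 → |1.788 − 1.618| = 0.170
III: 541/319 ≈ 1.696 → |1.696 − 1.618| = 0.078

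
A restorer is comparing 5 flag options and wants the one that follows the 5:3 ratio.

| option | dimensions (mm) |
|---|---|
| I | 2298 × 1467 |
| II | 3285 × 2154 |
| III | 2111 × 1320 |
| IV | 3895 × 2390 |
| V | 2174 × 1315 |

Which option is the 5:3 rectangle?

Target 5:3 ≈ 1.667.
I: 1.566 (Δ0.101)  II: 1.525 (Δ0.142)  III: 1.599 (Δ0.068)  IV: 1.630 (Δ0.037)  V: 1.653 (Δ0.014)

V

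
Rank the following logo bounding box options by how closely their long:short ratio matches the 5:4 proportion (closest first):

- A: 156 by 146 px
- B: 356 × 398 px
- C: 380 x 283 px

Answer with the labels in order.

C, B, A

Ratios: A = 156 / 146 ≈ 1.068; B = 398 / 356 ≈ 1.118; C = 380 / 283 ≈ 1.343.
|Δ from 1.250|: A 0.182; B 0.132; C 0.093.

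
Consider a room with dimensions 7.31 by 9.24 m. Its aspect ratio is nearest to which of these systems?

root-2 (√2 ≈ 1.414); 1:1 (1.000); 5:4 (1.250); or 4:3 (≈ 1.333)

Ratio = 9.24 / 7.31 ≈ 1.264.
Distances: root-2 1.414 (Δ 0.150); 1:1 1.000 (Δ 0.264); 5:4 1.250 (Δ 0.014); 4:3 1.333 (Δ 0.069).

5:4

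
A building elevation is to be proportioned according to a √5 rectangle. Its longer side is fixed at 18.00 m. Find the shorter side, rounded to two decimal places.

8.05 m

root-5 ≈ 2.23607.
Shorter side = 18.00 ÷ 2.23607 ≈ 8.0498 → 8.05 m.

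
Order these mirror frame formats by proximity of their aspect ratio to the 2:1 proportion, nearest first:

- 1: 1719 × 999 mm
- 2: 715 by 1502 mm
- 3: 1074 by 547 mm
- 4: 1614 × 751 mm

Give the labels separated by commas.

3, 2, 4, 1

Ratios: 1 = 1719 / 999 ≈ 1.721; 2 = 1502 / 715 ≈ 2.101; 3 = 1074 / 547 ≈ 1.963; 4 = 1614 / 751 ≈ 2.149.
|Δ from 2.000|: 1 0.279; 2 0.101; 3 0.037; 4 0.149.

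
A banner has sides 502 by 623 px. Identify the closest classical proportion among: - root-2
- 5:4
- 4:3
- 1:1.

5:4

Ratio = 623 / 502 ≈ 1.241.
Distances: root-2 1.414 (Δ 0.173); 5:4 1.250 (Δ 0.009); 4:3 1.333 (Δ 0.092); 1:1 1.000 (Δ 0.241).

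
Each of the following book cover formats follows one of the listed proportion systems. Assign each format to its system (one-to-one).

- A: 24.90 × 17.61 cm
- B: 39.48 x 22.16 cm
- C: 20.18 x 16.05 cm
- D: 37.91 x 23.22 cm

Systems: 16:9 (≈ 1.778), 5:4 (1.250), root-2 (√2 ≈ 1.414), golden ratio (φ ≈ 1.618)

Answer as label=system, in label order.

A=root-2, B=16:9, C=5:4, D=golden ratio

A = 24.90/17.61 ≈ 1.414 → root-2 (1.414)
B = 39.48/22.16 ≈ 1.782 → 16:9 (1.778)
C = 20.18/16.05 ≈ 1.257 → 5:4 (1.250)
D = 37.91/23.22 ≈ 1.633 → golden ratio (1.618)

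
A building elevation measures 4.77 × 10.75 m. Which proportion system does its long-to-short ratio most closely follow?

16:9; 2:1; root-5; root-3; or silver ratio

root-5

Ratio = 10.75 / 4.77 ≈ 2.254.
Distances: 16:9 1.778 (Δ 0.476); 2:1 2.000 (Δ 0.254); root-5 2.236 (Δ 0.018); root-3 1.732 (Δ 0.522); silver ratio 2.414 (Δ 0.160).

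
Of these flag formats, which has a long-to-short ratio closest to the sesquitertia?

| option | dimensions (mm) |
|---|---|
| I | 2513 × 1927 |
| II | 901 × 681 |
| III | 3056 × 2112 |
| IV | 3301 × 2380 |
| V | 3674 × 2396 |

II

Target 4:3 ≈ 1.333.
I: 1.304 (Δ0.029)  II: 1.323 (Δ0.010)  III: 1.447 (Δ0.114)  IV: 1.387 (Δ0.054)  V: 1.533 (Δ0.200)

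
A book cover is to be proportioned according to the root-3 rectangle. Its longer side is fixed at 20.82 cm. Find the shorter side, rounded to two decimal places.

12.02 cm

root-3 ≈ 1.73205.
Shorter side = 20.82 ÷ 1.73205 ≈ 12.0204 → 12.02 cm.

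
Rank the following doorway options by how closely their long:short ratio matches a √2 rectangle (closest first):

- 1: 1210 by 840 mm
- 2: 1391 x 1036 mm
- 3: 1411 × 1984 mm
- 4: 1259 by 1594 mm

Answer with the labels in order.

Ratios: 1 = 1210 / 840 ≈ 1.440; 2 = 1391 / 1036 ≈ 1.343; 3 = 1984 / 1411 ≈ 1.406; 4 = 1594 / 1259 ≈ 1.266.
|Δ from 1.414|: 1 0.026; 2 0.071; 3 0.008; 4 0.148.

3, 1, 2, 4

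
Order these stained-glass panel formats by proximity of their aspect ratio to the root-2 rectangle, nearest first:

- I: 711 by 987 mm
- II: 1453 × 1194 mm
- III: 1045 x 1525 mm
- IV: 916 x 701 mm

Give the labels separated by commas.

I, III, IV, II

Ratios: I = 987 / 711 ≈ 1.388; II = 1453 / 1194 ≈ 1.217; III = 1525 / 1045 ≈ 1.459; IV = 916 / 701 ≈ 1.307.
|Δ from 1.414|: I 0.026; II 0.197; III 0.045; IV 0.107.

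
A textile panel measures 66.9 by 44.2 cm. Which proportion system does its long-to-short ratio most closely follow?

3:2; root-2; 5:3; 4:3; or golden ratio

3:2

66.9/44.2 ≈ 1.514. Nearest candidates are 3:2 (1.500, off by 0.014) and root-2 (1.414, off by 0.100).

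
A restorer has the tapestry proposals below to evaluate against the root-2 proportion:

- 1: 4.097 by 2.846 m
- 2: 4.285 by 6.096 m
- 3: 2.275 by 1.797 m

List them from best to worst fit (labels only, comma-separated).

2, 1, 3

1: 4.097/2.846 ≈ 1.440 → |1.440 − 1.414| = 0.026
2: 6.096/4.285 ≈ 1.423 → |1.423 − 1.414| = 0.009
3: 2.275/1.797 ≈ 1.266 → |1.266 − 1.414| = 0.148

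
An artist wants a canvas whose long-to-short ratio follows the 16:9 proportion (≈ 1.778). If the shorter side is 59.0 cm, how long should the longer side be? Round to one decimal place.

16:9 ≈ 1.77778.
Longer side = 59.0 × 1.77778 ≈ 104.889 → 104.9 cm.

104.9 cm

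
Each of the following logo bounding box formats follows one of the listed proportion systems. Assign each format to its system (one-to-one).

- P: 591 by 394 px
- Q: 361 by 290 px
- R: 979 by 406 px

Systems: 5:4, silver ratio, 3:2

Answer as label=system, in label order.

P = 591/394 ≈ 1.500 → 3:2 (1.500)
Q = 361/290 ≈ 1.245 → 5:4 (1.250)
R = 979/406 ≈ 2.411 → silver ratio (2.414)

P=3:2, Q=5:4, R=silver ratio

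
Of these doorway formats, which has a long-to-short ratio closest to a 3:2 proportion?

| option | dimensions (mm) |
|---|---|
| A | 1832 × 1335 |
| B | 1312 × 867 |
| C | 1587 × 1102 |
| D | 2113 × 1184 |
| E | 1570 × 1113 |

Target 3:2 ≈ 1.500.
A: 1.372 (Δ0.128)  B: 1.513 (Δ0.013)  C: 1.440 (Δ0.060)  D: 1.785 (Δ0.285)  E: 1.411 (Δ0.089)

B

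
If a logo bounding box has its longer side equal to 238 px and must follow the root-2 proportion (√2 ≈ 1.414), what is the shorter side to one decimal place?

root-2 ≈ 1.41421.
Shorter side = 238 ÷ 1.41421 ≈ 168.292 → 168.3 px.

168.3 px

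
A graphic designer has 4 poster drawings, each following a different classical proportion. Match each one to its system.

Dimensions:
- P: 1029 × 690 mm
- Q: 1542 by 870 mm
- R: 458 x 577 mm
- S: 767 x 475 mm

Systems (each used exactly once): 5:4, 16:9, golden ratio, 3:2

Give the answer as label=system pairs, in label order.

P=3:2, Q=16:9, R=5:4, S=golden ratio

P = 1029/690 ≈ 1.491 → 3:2 (1.500)
Q = 1542/870 ≈ 1.772 → 16:9 (1.778)
R = 577/458 ≈ 1.260 → 5:4 (1.250)
S = 767/475 ≈ 1.615 → golden ratio (1.618)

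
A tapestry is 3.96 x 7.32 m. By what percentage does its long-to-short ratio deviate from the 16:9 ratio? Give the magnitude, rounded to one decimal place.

4.0%

Ratio = 7.32 / 3.96 ≈ 1.8485.
Ideal 16:9 ≈ 1.7778. |1.8485 − 1.7778| / 1.7778 ≈ 3.98% → 4.0%.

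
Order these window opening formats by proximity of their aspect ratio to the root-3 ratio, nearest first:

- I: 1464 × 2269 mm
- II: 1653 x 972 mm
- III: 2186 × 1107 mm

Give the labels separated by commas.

II, I, III

I: 2269/1464 ≈ 1.550 → |1.550 − 1.732| = 0.182
II: 1653/972 ≈ 1.701 → |1.701 − 1.732| = 0.031
III: 2186/1107 ≈ 1.975 → |1.975 − 1.732| = 0.243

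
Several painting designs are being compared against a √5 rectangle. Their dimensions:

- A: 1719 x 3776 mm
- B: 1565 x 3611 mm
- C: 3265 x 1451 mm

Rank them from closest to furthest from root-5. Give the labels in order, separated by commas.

C, A, B

Ratios: A = 3776 / 1719 ≈ 2.197; B = 3611 / 1565 ≈ 2.307; C = 3265 / 1451 ≈ 2.250.
|Δ from 2.236|: A 0.039; B 0.071; C 0.014.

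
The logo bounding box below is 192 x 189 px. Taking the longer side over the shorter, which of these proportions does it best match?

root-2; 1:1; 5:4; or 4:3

192/189 ≈ 1.016. Nearest candidates are 1:1 (1.000, off by 0.016) and 5:4 (1.250, off by 0.234).

1:1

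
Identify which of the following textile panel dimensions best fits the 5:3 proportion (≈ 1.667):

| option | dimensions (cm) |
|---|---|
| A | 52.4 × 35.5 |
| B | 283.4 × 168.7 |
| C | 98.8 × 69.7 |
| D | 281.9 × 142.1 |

B

Target 5:3 ≈ 1.667.
A: 1.476 (Δ0.191)  B: 1.680 (Δ0.013)  C: 1.418 (Δ0.249)  D: 1.984 (Δ0.317)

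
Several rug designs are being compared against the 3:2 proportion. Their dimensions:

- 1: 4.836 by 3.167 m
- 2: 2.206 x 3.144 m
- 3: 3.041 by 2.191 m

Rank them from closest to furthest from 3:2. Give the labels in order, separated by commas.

Ratios: 1 = 4.836 / 3.167 ≈ 1.527; 2 = 3.144 / 2.206 ≈ 1.425; 3 = 3.041 / 2.191 ≈ 1.388.
|Δ from 1.500|: 1 0.027; 2 0.075; 3 0.112.

1, 2, 3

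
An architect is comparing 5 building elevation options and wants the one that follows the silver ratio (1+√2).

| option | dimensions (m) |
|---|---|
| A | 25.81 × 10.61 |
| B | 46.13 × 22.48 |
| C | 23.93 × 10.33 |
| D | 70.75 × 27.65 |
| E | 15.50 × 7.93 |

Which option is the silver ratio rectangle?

Target silver ratio ≈ 2.414.
A: 2.433 (Δ0.019)  B: 2.052 (Δ0.362)  C: 2.317 (Δ0.097)  D: 2.559 (Δ0.145)  E: 1.955 (Δ0.459)

A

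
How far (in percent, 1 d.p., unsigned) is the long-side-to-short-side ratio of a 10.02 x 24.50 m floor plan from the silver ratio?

1.3%

Ratio = 24.50 / 10.02 ≈ 2.4451.
Ideal silver ratio ≈ 2.4142. |2.4451 − 2.4142| / 2.4142 ≈ 1.28% → 1.3%.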